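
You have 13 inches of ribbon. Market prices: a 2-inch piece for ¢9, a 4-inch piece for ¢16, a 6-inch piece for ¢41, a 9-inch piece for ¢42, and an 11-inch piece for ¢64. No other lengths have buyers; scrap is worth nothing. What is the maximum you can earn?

82

Consider every possible first cut. f[k] is the best of p[i]+f[k−i] over all sellable i≤k.
f[1] = 0
f[2] = 9
f[3] = 9
f[4] = max(9+9, 16+0) = 18
f[5] = max(9+9, 16+0) = 18
f[6] = max(9+18, 16+9, 41+0) = 41
f[7] = max(9+18, 16+9, 41+0) = 41
f[8] = max(9+41, 16+18, 41+9) = 50
f[9] = max(9+41, 16+18, 41+9, 42+0) = 50
f[10] = max(9+50, 16+41, 41+18, 42+0) = 59
f[11] = max(9+50, 16+41, 41+18, 42+9, 64+0) = 64
f[12] = max(9+59, 16+50, 41+41, 42+9, 64+0) = 82
f[13] = max(9+64, 16+50, 41+41, 42+18, 64+9) = 82
One optimal cutting: pieces 6 + 6 with 1 inch of scrap → ¢82.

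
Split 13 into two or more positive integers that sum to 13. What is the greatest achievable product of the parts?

108

Define m[k] = max over 1≤i<k of i · max(k−i, m[k−i]); the inner max lets the remainder stay uncut if that's better.
m[2] = 1*max(1,0) = 1*1 = 1
m[3] = max(1*2, 2*1) = 2
m[4] = max(1*3, 2*2, 3*1) = 4
m[5] = max(1*4, 2*3, 3*2, 4*1) = 6
m[6] = max(1*6, 2*4, 3*3, 4*2, 5*1) = 9
m[7] = max(1*9, 2*6, 3*4, 4*3, 5*2, 6*1) = 12
m[8] = max(1*12, 2*9, 3*6, …, 6*2, 7*1) = 18
m[9] = max(1*18, 2*12, 3*9, …, 7*2, 8*1) = 27
m[10] = max(1*27, 2*18, 3*12, …, 8*2, 9*1) = 36
m[11] = max(1*36, 2*27, 3*18, …, 9*2, 10*1) = 54
m[12] = max(1*54, 2*36, 3*27, …, 10*2, 11*1) = 81
m[13] = max(1*81, 2*54, 3*36, …, 11*2, 12*1) = 108
One optimal split: 3 + 3 + 3 + 2 + 2; product 3*3*3*2*2 = 108.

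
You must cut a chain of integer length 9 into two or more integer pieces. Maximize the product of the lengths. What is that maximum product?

27

Let prod[k] be the best product for length k (with at least one cut). For each first piece i, the rest contributes max(k−i, prod[k−i]).
prod[2] = 1×max(1,0) = 1×1 = 1
prod[3] = max(1×2, 2×1) = 2
prod[4] = max(1×3, 2×2, 3×1) = 4
prod[5] = max(1×4, 2×3, 3×2, 4×1) = 6
prod[6] = max(1×6, 2×4, 3×3, 4×2, 5×1) = 9
prod[7] = max(1×9, 2×6, 3×4, 4×3, 5×2, 6×1) = 12
prod[8] = max(1×12, 2×9, 3×6, …, 6×2, 7×1) = 18
prod[9] = max(1×18, 2×12, 3×9, …, 7×2, 8×1) = 27
One optimal split: 3 + 3 + 3; product 3×3×3 = 27.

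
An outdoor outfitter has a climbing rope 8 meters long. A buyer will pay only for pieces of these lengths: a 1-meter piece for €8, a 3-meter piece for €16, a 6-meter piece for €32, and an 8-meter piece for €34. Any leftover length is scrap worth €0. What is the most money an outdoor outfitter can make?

Let best[k] be the best obtainable value from length k. For each k, try every first piece i and keep the best of price[i] + best[k−i].
best[1] = 8
best[2] = 16  (first piece 1, then best[1]=8)
best[3] = max(8+16, 16+0) = 24
best[4] = max(8+24, 16+8) = 32
best[5] = max(8+32, 16+16) = 40
best[6] = max(8+40, 16+24, 32+0) = 48
best[7] = max(8+48, 16+32, 32+8) = 56
best[8] = max(8+56, 16+40, 32+16, 34+0) = 64
One optimal cutting: 1 + 1 + 1 + 1 + 1 + 1 + 1 + 1 → €64.

64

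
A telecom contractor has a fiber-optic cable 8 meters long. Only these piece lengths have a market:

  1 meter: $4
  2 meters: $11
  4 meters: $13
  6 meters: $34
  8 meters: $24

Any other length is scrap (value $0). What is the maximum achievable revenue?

45

Build f[k] bottom-up: f[k] = max over allowed piece i of (p[i] + f[k−i]).
f[1] = 4
f[2] = 11
f[3] = 15  (first piece 1, then f[2]=11)
f[4] = 22  (first piece 2, then f[2]=11)
f[5] = 26  (first piece 1, then f[4]=22)
f[6] = 34
f[7] = 38  (first piece 1, then f[6]=34)
f[8] = 45  (first piece 2, then f[6]=34)
One optimal cutting: 6 + 2 → $45.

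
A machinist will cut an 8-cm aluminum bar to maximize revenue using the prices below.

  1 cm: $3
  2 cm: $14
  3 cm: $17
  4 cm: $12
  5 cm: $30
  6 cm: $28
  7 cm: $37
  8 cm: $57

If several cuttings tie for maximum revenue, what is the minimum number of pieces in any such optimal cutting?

Consider every possible first cut. r[k] is the best of p[i]+r[k−i] over all sellable i≤k.
r[1] = 3
r[2] = max(3+3, 14+0) = 14
r[3] = max(3+14, 14+3, 17+0) = 17
r[4] = max(3+17, 14+14, 17+3, 12+0) = 28
r[5] = max(3+28, 14+17, 17+14, 12+3, 30+0) = 31
r[6] = max(3+31, 14+28, 17+17, 12+14, 30+3, 28+0) = 42
r[7] = max(3+42, 14+31, 17+28, …, 28+3, 37+0) = 45
r[8] = max(3+45, 14+42, 17+31, …, 37+3, 57+0) = 57
Maximum revenue is $57.
Now minimize piece count subject to staying optimal: for each k, pieces[k] = 1 + min over i with p[i]+r[k−i]=r[k] of pieces[k−i].
pieces[5] = 2
pieces[6] = 3
pieces[7] = 3
pieces[8] = 1

1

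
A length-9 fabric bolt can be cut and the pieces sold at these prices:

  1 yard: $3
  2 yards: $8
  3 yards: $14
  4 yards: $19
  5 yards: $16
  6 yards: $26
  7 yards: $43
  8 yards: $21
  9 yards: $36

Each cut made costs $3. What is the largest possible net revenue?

Build r[k] bottom-up: r[k] = max over allowed piece i of (p[i] + r[k−i]) − 3 per cut.
r[1] = 3
r[2] = 8
r[3] = 14
r[4] = 19
r[5] = 19  (first piece 1, then r[4]=19)
r[6] = 26
r[7] = 43
r[8] = 43  (first piece 1, then r[7]=43)
r[9] = 48  (first piece 2, then r[7]=43)
One optimal plan: pieces 7 + 2 (1 cut) → $51 − $3 = $48.

48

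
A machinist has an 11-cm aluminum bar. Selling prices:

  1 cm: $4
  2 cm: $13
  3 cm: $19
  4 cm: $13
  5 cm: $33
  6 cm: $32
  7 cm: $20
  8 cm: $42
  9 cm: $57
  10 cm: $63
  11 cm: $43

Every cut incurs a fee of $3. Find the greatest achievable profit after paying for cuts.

Consider every possible first cut. v[k] is the best of p[i]+v[k−i] over all sellable i≤k, charging 3 whenever i<k.
v[1] = 4
v[2] = max(4+4-3, 13+0) = 13
v[3] = max(4+13-3, 13+4-3, 19+0) = 19
v[4] = max(4+19-3, 13+13-3, 19+4-3, 13+0) = 23
v[5] = max(4+23-3, 13+19-3, 19+13-3, 13+4-3, 33+0) = 33
v[6] = max(4+33-3, 13+23-3, 19+19-3, 13+13-3, 33+4-3, 32+0) = 35
v[7] = max(4+35-3, 13+33-3, 19+23-3, …, 32+4-3, 20+0) = 43
v[8] = max(4+43-3, 13+35-3, 19+33-3, …, 20+4-3, 42+0) = 49
v[9] = max(4+49-3, 13+43-3, 19+35-3, …, 42+4-3, 57+0) = 57
v[10] = max(4+57-3, 13+49-3, 19+43-3, …, 57+4-3, 63+0) = 63
v[11] = max(4+63-3, 13+57-3, 19+49-3, …, 63+4-3, 43+0) = 67
One optimal plan: pieces 9 + 2 (1 cut) → $70 − $3 = $67.

67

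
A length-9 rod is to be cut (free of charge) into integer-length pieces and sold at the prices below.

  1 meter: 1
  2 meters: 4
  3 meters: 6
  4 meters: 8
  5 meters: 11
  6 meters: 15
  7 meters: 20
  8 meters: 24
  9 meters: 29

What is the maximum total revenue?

29

Build r[k] bottom-up: r[k] = max over allowed piece i of (p[i] + r[k−i]).
r[1] = 1
r[2] = 4
r[3] = 6
r[4] = 8  (first piece 2, then r[2]=4)
r[5] = 11
r[6] = 15
r[7] = 20
r[8] = 24
r[9] = 29
Best is to sell the whole 9-meter piece uncut for 29.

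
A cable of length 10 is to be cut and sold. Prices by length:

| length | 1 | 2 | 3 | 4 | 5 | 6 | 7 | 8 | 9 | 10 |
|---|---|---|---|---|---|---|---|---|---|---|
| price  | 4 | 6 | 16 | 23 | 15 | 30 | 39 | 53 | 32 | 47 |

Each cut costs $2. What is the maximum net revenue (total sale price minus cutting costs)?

Consider every possible first cut. v[k] is the best of p[i]+v[k−i] over all sellable i≤k, charging 2 whenever i<k.
v[1] = 4
v[2] = max(4+4-2, 6+0) = 6
v[3] = max(4+6-2, 6+4-2, 16+0) = 16
v[4] = max(4+16-2, 6+6-2, 16+4-2, 23+0) = 23
v[5] = max(4+23-2, 6+16-2, 16+6-2, 23+4-2, 15+0) = 25
v[6] = max(4+25-2, 6+23-2, 16+16-2, 23+6-2, 15+4-2, 30+0) = 30
v[7] = max(4+30-2, 6+25-2, 16+23-2, …, 30+4-2, 39+0) = 39
v[8] = max(4+39-2, 6+30-2, 16+25-2, …, 39+4-2, 53+0) = 53
v[9] = max(4+53-2, 6+39-2, 16+30-2, …, 53+4-2, 32+0) = 55
v[10] = max(4+55-2, 6+53-2, 16+39-2, …, 32+4-2, 47+0) = 57
One optimal plan: pieces 8 + 1 + 1 (2 cuts) → $61 − $4 = $57.

57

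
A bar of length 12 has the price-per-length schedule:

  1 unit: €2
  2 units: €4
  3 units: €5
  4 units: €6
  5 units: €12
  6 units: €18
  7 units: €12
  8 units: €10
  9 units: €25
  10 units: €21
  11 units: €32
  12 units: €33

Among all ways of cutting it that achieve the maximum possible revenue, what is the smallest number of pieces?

2

Build r[k] bottom-up: r[k] = max over allowed piece i of (p[i] + r[k−i]).
r[1] = 2
r[2] = max(2+2, 4+0) = 4
r[3] = max(2+4, 4+2, 5+0) = 6
r[4] = max(2+6, 4+4, 5+2, 6+0) = 8
r[5] = max(2+8, 4+6, 5+4, 6+2, 12+0) = 12
r[6] = max(2+12, 4+8, 5+6, 6+4, 12+2, 18+0) = 18
r[7] = max(2+18, 4+12, 5+8, …, 18+2, 12+0) = 20
r[8] = max(2+20, 4+18, 5+12, …, 12+2, 10+0) = 22
r[9] = max(2+22, 4+20, 5+18, …, 10+2, 25+0) = 25
r[10] = max(2+25, 4+22, 5+20, …, 25+2, 21+0) = 27
r[11] = max(2+27, 4+25, 5+22, …, 21+2, 32+0) = 32
r[12] = max(2+32, 4+27, 5+25, …, 32+2, 33+0) = 36
Maximum revenue is €36.
Now minimize piece count subject to staying optimal: for each k, pieces[k] = 1 + min over i with p[i]+r[k−i]=r[k] of pieces[k−i].
pieces[9] = 1
pieces[10] = 2
pieces[11] = 1
pieces[12] = 2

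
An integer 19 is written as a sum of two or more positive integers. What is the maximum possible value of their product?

972

Define prod[k] = max over 1≤i<k of i · max(k−i, prod[k−i]); the inner max lets the remainder stay uncut if that's better.
prod[2] = 1·max(1,0) = 1·1 = 1
prod[3] = 1·max(2,1) = 1·2 = 2
prod[4] = 2·max(2,1) = 2·2 = 4
prod[5] = 2·max(3,2) = 2·3 = 6
prod[6] = 3·max(3,2) = 3·3 = 9
prod[7] = 2·max(5,6) = 2·6 = 12
prod[8] = 2·max(6,9) = 2·9 = 18
prod[9] = 3·max(6,9) = 3·9 = 27
prod[10] = 2·max(8,18) = 2·18 = 36
prod[11] = 2·max(9,27) = 2·27 = 54
prod[12] = 3·max(9,27) = 3·27 = 81
prod[13] = 2·max(11,54) = 2·54 = 108
prod[14] = 2·max(12,81) = 2·81 = 162
prod[15] = 3·max(12,81) = 3·81 = 243
prod[16] = 2·max(14,162) = 2·162 = 324
prod[17] = 2·max(15,243) = 2·243 = 486
prod[18] = 3·max(15,243) = 3·243 = 729
prod[19] = 2·max(17,486) = 2·486 = 972
One optimal split: 3 + 3 + 3 + 3 + 3 + 2 + 2; product 3·3·3·3·3·2·2 = 972.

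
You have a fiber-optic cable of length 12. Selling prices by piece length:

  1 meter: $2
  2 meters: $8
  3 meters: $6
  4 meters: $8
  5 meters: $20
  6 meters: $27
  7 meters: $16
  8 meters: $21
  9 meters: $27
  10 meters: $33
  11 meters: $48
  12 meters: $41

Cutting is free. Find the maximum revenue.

Build best[k] bottom-up: best[k] = max over allowed piece i of (p[i] + best[k−i]).
best[1] = 2
best[2] = 8
best[3] = 10  (first piece 1, then best[2]=8)
best[4] = 16  (first piece 2, then best[2]=8)
best[5] = 20
best[6] = 27
best[7] = 29  (first piece 1, then best[6]=27)
best[8] = 35  (first piece 2, then best[6]=27)
best[9] = 37  (first piece 1, then best[8]=35)
best[10] = 43  (first piece 2, then best[8]=35)
best[11] = 48
best[12] = 54  (first piece 6, then best[6]=27)
One optimal cutting: 6 + 6 → $27 + $27 = $54.

54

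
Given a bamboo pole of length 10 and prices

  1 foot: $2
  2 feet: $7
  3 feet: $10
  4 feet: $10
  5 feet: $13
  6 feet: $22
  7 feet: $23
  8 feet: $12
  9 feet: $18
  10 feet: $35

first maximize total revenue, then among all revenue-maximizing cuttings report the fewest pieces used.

Let r[k] be the best obtainable value from length k. For each k, try every first piece i and keep the best of price[i] + r[k−i].
r[1] = 2
r[2] = 7
r[3] = 10
r[4] = 14  (first piece 2, then r[2]=7)
r[5] = 17  (first piece 2, then r[3]=10)
r[6] = 22
r[7] = 24  (first piece 1, then r[6]=22)
r[8] = 29  (first piece 2, then r[6]=22)
r[9] = 32  (first piece 3, then r[6]=22)
r[10] = 36  (first piece 2, then r[8]=29)
Maximum revenue is $36.
Now minimize piece count subject to staying optimal: for each k, pieces[k] = 1 + min over i with p[i]+r[k−i]=r[k] of pieces[k−i].
pieces[7] = 2
pieces[8] = 2
pieces[9] = 2
pieces[10] = 3

3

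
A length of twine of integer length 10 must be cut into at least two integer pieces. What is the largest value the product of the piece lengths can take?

36

Fill f[k] for k=2..10: at each k try every first piece i and multiply by the better of (k−i) uncut or f[k−i].
f[2] = 1×max(1,0) = 1×1 = 1
f[3] = 1×max(2,1) = 1×2 = 2
f[4] = 2×max(2,1) = 2×2 = 4
f[5] = 2×max(3,2) = 2×3 = 6
f[6] = 3×max(3,2) = 3×3 = 9
f[7] = 2×max(5,6) = 2×6 = 12
f[8] = 2×max(6,9) = 2×9 = 18
f[9] = 3×max(6,9) = 3×9 = 27
f[10] = 2×max(8,18) = 2×18 = 36
One optimal split: 3 + 3 + 2 + 2; product 3×3×2×2 = 36.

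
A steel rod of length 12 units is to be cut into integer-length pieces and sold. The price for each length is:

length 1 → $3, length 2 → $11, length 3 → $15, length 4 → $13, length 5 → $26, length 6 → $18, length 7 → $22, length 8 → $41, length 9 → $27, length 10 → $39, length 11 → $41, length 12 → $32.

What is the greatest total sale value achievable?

Build R[k] bottom-up: R[k] = max over allowed piece i of (p[i] + R[k−i]).
R[1] = 3
R[2] = 11
R[3] = 15
R[4] = 22  (first piece 2, then R[2]=11)
R[5] = 26  (first piece 2, then R[3]=15)
R[6] = 33  (first piece 2, then R[4]=22)
R[7] = 37  (first piece 2, then R[5]=26)
R[8] = 44  (first piece 2, then R[6]=33)
R[9] = 48  (first piece 2, then R[7]=37)
R[10] = 55  (first piece 2, then R[8]=44)
R[11] = 59  (first piece 2, then R[9]=48)
R[12] = 66  (first piece 2, then R[10]=55)
One optimal cutting: 2 + 2 + 2 + 2 + 2 + 2 → $11 + $11 + $11 + $11 + $11 + $11 = $66.

66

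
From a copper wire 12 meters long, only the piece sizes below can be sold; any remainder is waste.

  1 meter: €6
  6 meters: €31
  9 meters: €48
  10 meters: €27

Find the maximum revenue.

72

Let r[k] be the best obtainable value from length k. For each k, try every first piece i and keep the best of price[i] + r[k−i].
r[1] = 6
r[2] = 12  (first piece 1, then r[1]=6)
r[3] = 18  (first piece 1, then r[2]=12)
r[4] = 24  (first piece 1, then r[3]=18)
r[5] = 30  (first piece 1, then r[4]=24)
r[6] = max(6+30, 31+0) = 36
r[7] = max(6+36, 31+6) = 42
r[8] = max(6+42, 31+12) = 48
r[9] = max(6+48, 31+18, 48+0) = 54
r[10] = max(6+54, 31+24, 48+6, 27+0) = 60
r[11] = max(6+60, 31+30, 48+12, 27+6) = 66
r[12] = max(6+66, 31+36, 48+18, 27+12) = 72
One optimal cutting: 1 + 1 + 1 + 1 + 1 + 1 + 1 + 1 + 1 + 1 + 1 + 1 → €72.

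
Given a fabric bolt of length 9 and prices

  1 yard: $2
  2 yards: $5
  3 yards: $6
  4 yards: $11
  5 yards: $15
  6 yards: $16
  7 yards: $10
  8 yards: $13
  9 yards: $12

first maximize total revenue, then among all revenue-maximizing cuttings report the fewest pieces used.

Consider every possible first cut. r[k] is the best of p[i]+r[k−i] over all sellable i≤k.
r[1] = 2
r[2] = max(2+2, 5+0) = 5
r[3] = max(2+5, 5+2, 6+0) = 7
r[4] = max(2+7, 5+5, 6+2, 11+0) = 11
r[5] = max(2+11, 5+7, 6+5, 11+2, 15+0) = 15
r[6] = max(2+15, 5+11, 6+7, 11+5, 15+2, 16+0) = 17
r[7] = max(2+17, 5+15, 6+11, …, 16+2, 10+0) = 20
r[8] = max(2+20, 5+17, 6+15, …, 10+2, 13+0) = 22
r[9] = max(2+22, 5+20, 6+17, …, 13+2, 12+0) = 26
Maximum revenue is $26.
Now minimize piece count subject to staying optimal: for each k, pieces[k] = 1 + min over i with p[i]+r[k−i]=r[k] of pieces[k−i].
pieces[6] = 2
pieces[7] = 2
pieces[8] = 2
pieces[9] = 2

2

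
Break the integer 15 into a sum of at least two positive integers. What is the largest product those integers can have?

243

Let f[k] be the best product for length k (with at least one cut). For each first piece i, the rest contributes max(k−i, f[k−i]).
Small cases: f[2]=1, f[3]=2, f[4]=4, f[5]=6, f[6]=9, f[7]=12, f[8]=18, f[9]=27, f[10]=36.
f[11] = max(1×36, 2×27, 3×18, …, 9×2, 10×1) = 54
f[12] = max(1×54, 2×36, 3×27, …, 10×2, 11×1) = 81
f[13] = max(1×81, 2×54, 3×36, …, 11×2, 12×1) = 108
f[14] = max(1×108, 2×81, 3×54, …, 12×2, 13×1) = 162
f[15] = max(1×162, 2×108, 3×81, …, 13×2, 14×1) = 243
One optimal split: 3 + 3 + 3 + 3 + 3; product 3×3×3×3×3 = 243.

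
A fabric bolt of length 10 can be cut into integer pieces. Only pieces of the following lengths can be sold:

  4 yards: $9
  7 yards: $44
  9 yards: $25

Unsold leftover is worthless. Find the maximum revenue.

44

Build r[k] bottom-up: r[k] = max over allowed piece i of (p[i] + r[k−i]).
r[1] = 0
r[2] = 0
r[3] = 0
r[4] = 9
r[5] = 9
r[6] = 9
r[7] = 44
r[8] = 44
r[9] = 44
r[10] = 44
One optimal cutting: pieces 7 with 3 yards of scrap → $44.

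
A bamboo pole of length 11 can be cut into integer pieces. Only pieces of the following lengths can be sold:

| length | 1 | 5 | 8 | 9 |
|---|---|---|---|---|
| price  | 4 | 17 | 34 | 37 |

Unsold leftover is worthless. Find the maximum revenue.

Let r[k] be the best obtainable value from length k. For each k, try every first piece i and keep the best of price[i] + r[k−i].
r[1] = 4
r[2] = 8  (first piece 1, then r[1]=4)
r[3] = 12  (first piece 1, then r[2]=8)
r[4] = 16  (first piece 1, then r[3]=12)
r[5] = 20  (first piece 1, then r[4]=16)
r[6] = 24  (first piece 1, then r[5]=20)
r[7] = 28  (first piece 1, then r[6]=24)
r[8] = 34
r[9] = 38  (first piece 1, then r[8]=34)
r[10] = 42  (first piece 1, then r[9]=38)
r[11] = 46  (first piece 1, then r[10]=42)
One optimal cutting: 8 + 1 + 1 + 1 → $46.

46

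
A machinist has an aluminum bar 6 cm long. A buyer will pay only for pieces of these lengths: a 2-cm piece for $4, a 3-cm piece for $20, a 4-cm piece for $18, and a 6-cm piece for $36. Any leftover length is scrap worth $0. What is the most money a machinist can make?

Consider every possible first cut. f[k] is the best of p[i]+f[k−i] over all sellable i≤k.
f[1] = 0
f[2] = 4
f[3] = max(4+0, 20+0) = 20
f[4] = max(4+4, 20+0, 18+0) = 20
f[5] = max(4+20, 20+4, 18+0) = 24
f[6] = max(4+20, 20+20, 18+4, 36+0) = 40
One optimal cutting: 3 + 3 → $40.

40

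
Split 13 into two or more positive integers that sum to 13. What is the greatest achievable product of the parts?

108

Define f[k] = max over 1≤i<k of i · max(k−i, f[k−i]); the inner max lets the remainder stay uncut if that's better.
f[2] = 1·max(1,0) = 1·1 = 1
f[3] = 1·max(2,1) = 1·2 = 2
f[4] = 2·max(2,1) = 2·2 = 4
f[5] = 2·max(3,2) = 2·3 = 6
f[6] = 3·max(3,2) = 3·3 = 9
f[7] = 2·max(5,6) = 2·6 = 12
f[8] = 2·max(6,9) = 2·9 = 18
f[9] = 3·max(6,9) = 3·9 = 27
f[10] = 2·max(8,18) = 2·18 = 36
f[11] = 2·max(9,27) = 2·27 = 54
f[12] = 3·max(9,27) = 3·27 = 81
f[13] = 2·max(11,54) = 2·54 = 108
One optimal split: 3 + 3 + 3 + 2 + 2; product 3·3·3·2·2 = 108.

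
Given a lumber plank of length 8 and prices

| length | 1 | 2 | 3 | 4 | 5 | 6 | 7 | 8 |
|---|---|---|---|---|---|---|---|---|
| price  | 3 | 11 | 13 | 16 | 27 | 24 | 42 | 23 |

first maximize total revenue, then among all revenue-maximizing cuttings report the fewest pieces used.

Consider every possible first cut. r[k] is the best of p[i]+r[k−i] over all sellable i≤k.
r[1] = 3
r[2] = max(3+3, 11+0) = 11
r[3] = max(3+11, 11+3, 13+0) = 14
r[4] = max(3+14, 11+11, 13+3, 16+0) = 22
r[5] = max(3+22, 11+14, 13+11, 16+3, 27+0) = 27
r[6] = max(3+27, 11+22, 13+14, 16+11, 27+3, 24+0) = 33
r[7] = max(3+33, 11+27, 13+22, …, 24+3, 42+0) = 42
r[8] = max(3+42, 11+33, 13+27, …, 42+3, 23+0) = 45
Maximum revenue is $45.
Now minimize piece count subject to staying optimal: for each k, pieces[k] = 1 + min over i with p[i]+r[k−i]=r[k] of pieces[k−i].
pieces[5] = 1
pieces[6] = 3
pieces[7] = 1
pieces[8] = 2

2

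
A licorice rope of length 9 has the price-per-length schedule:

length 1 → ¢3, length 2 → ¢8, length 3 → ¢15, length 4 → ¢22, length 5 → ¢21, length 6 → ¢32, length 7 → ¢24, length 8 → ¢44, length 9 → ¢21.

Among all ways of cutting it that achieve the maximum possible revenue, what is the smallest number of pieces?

2

Let r[k] be the best obtainable value from length k. For each k, try every first piece i and keep the best of price[i] + r[k−i].
r[1] = 3
r[2] = max(3+3, 8+0) = 8
r[3] = max(3+8, 8+3, 15+0) = 15
r[4] = max(3+15, 8+8, 15+3, 22+0) = 22
r[5] = max(3+22, 8+15, 15+8, 22+3, 21+0) = 25
r[6] = max(3+25, 8+22, 15+15, 22+8, 21+3, 32+0) = 32
r[7] = max(3+32, 8+25, 15+22, …, 32+3, 24+0) = 37
r[8] = max(3+37, 8+32, 15+25, …, 24+3, 44+0) = 44
r[9] = max(3+44, 8+37, 15+32, …, 44+3, 21+0) = 47
Maximum revenue is ¢47.
Now minimize piece count subject to staying optimal: for each k, pieces[k] = 1 + min over i with p[i]+r[k−i]=r[k] of pieces[k−i].
pieces[6] = 1
pieces[7] = 2
pieces[8] = 1
pieces[9] = 2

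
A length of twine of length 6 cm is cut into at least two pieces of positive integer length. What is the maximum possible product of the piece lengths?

9

Fill m[k] for k=2..6: at each k try every first piece i and multiply by the better of (k−i) uncut or m[k−i].
m[2] = 1·max(1,0) = 1·1 = 1
m[3] = 1·max(2,1) = 1·2 = 2
m[4] = 2·max(2,1) = 2·2 = 4
m[5] = 2·max(3,2) = 2·3 = 6
m[6] = 3·max(3,2) = 3·3 = 9
One optimal split: 3 + 3; product 3·3 = 9.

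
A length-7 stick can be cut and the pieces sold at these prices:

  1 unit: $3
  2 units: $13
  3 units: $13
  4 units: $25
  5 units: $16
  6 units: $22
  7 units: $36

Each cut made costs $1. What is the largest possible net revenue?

Let v[k] be the best obtainable value from length k. For each k, try every first piece i and keep the best of price[i] + v[k−i] minus the 1 cut fee when i<k.
v[1] = 3
v[2] = max(3+3-1, 13+0) = 13
v[3] = max(3+13-1, 13+3-1, 13+0) = 15
v[4] = max(3+15-1, 13+13-1, 13+3-1, 25+0) = 25
v[5] = max(3+25-1, 13+15-1, 13+13-1, 25+3-1, 16+0) = 27
v[6] = max(3+27-1, 13+25-1, 13+15-1, 25+13-1, 16+3-1, 22+0) = 37
v[7] = max(3+37-1, 13+27-1, 13+25-1, …, 22+3-1, 36+0) = 39
One optimal plan: pieces 2 + 2 + 2 + 1 (3 cuts) → $42 − $3 = $39.

39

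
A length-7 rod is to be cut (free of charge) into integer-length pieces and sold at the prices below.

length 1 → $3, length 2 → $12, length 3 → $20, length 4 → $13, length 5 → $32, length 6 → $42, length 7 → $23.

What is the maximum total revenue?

45

Let v[k] be the best obtainable value from length k. For each k, try every first piece i and keep the best of price[i] + v[k−i].
v[1] = 3
v[2] = 12
v[3] = 20
v[4] = 24  (first piece 2, then v[2]=12)
v[5] = 32  (first piece 2, then v[3]=20)
v[6] = 42
v[7] = 45  (first piece 1, then v[6]=42)
One optimal cutting: 6 + 1 → $42 + $3 = $45.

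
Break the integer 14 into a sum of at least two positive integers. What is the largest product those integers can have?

162

Define prod[k] = max over 1≤i<k of i · max(k−i, prod[k−i]); the inner max lets the remainder stay uncut if that's better.
prod[2] = 1×max(1,0) = 1×1 = 1
prod[3] = 1×max(2,1) = 1×2 = 2
prod[4] = 2×max(2,1) = 2×2 = 4
prod[5] = 2×max(3,2) = 2×3 = 6
prod[6] = 3×max(3,2) = 3×3 = 9
prod[7] = 2×max(5,6) = 2×6 = 12
prod[8] = 2×max(6,9) = 2×9 = 18
prod[9] = 3×max(6,9) = 3×9 = 27
prod[10] = 2×max(8,18) = 2×18 = 36
prod[11] = 2×max(9,27) = 2×27 = 54
prod[12] = 3×max(9,27) = 3×27 = 81
prod[13] = 2×max(11,54) = 2×54 = 108
prod[14] = 2×max(12,81) = 2×81 = 162
One optimal split: 3 + 3 + 3 + 3 + 2; product 3×3×3×3×2 = 162.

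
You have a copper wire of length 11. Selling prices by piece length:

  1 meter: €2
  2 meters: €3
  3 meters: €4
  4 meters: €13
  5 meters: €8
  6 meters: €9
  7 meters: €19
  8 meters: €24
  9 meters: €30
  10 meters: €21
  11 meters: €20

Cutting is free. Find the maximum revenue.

Consider every possible first cut. r[k] is the best of p[i]+r[k−i] over all sellable i≤k.
r[1] = 2
r[2] = 4  (first piece 1, then r[1]=2)
r[3] = 6  (first piece 1, then r[2]=4)
r[4] = 13
r[5] = 15  (first piece 1, then r[4]=13)
r[6] = 17  (first piece 1, then r[5]=15)
r[7] = 19  (first piece 1, then r[6]=17)
r[8] = 26  (first piece 4, then r[4]=13)
r[9] = 30
r[10] = 32  (first piece 1, then r[9]=30)
r[11] = 34  (first piece 1, then r[10]=32)
One optimal cutting: 9 + 1 + 1 → €30 + €2 + €2 = €34.

34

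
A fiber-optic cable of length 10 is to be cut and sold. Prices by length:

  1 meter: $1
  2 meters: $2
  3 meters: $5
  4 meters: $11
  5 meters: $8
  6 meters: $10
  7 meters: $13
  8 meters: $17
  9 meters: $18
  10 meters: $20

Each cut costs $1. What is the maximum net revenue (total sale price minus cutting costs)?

Build r[k] bottom-up: r[k] = max over allowed piece i of (p[i] + r[k−i]) − 1 per cut.
r[1] = 1
r[2] = max(1+1-1, 2+0) = 2
r[3] = max(1+2-1, 2+1-1, 5+0) = 5
r[4] = max(1+5-1, 2+2-1, 5+1-1, 11+0) = 11
r[5] = max(1+11-1, 2+5-1, 5+2-1, 11+1-1, 8+0) = 11
r[6] = max(1+11-1, 2+11-1, 5+5-1, 11+2-1, 8+1-1, 10+0) = 12
r[7] = max(1+12-1, 2+11-1, 5+11-1, …, 10+1-1, 13+0) = 15
r[8] = max(1+15-1, 2+12-1, 5+11-1, …, 13+1-1, 17+0) = 21
r[9] = max(1+21-1, 2+15-1, 5+12-1, …, 17+1-1, 18+0) = 21
r[10] = max(1+21-1, 2+21-1, 5+15-1, …, 18+1-1, 20+0) = 22
One optimal plan: pieces 4 + 4 + 2 (2 cuts) → $24 − $2 = $22.

22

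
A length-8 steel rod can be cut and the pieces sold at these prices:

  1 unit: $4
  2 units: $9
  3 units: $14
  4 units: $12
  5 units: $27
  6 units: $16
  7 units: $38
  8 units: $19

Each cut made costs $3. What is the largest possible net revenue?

39

Build r[k] bottom-up: r[k] = max over allowed piece i of (p[i] + r[k−i]) − 3 per cut.
r[1] = 4
r[2] = 9
r[3] = 14
r[4] = 15  (first piece 1, then r[3]=14)
r[5] = 27
r[6] = 28  (first piece 1, then r[5]=27)
r[7] = 38
r[8] = 39  (first piece 1, then r[7]=38)
One optimal plan: pieces 7 + 1 (1 cut) → $42 − $3 = $39.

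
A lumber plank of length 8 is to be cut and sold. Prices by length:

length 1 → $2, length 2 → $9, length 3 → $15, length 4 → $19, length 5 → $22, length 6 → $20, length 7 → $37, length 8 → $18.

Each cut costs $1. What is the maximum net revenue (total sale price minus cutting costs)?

38

Let net[k] be the best obtainable value from length k. For each k, try every first piece i and keep the best of price[i] + net[k−i] minus the 1 cut fee when i<k.
net[1] = 2
net[2] = 9
net[3] = 15
net[4] = 19
net[5] = 23  (first piece 2, then net[3]=15)
net[6] = 29  (first piece 3, then net[3]=15)
net[7] = 37
net[8] = 38  (first piece 1, then net[7]=37)
One optimal plan: pieces 7 + 1 (1 cut) → $39 − $1 = $38.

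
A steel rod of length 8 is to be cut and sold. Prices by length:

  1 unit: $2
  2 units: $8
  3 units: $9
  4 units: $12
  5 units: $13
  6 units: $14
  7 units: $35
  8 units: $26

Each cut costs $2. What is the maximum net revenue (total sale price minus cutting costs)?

35

Build net[k] bottom-up: net[k] = max over allowed piece i of (p[i] + net[k−i]) − 2 per cut.
net[1] = 2
net[2] = 8
net[3] = 9
net[4] = 14  (first piece 2, then net[2]=8)
net[5] = 15  (first piece 2, then net[3]=9)
net[6] = 20  (first piece 2, then net[4]=14)
net[7] = 35
net[8] = 35  (first piece 1, then net[7]=35)
One optimal plan: pieces 7 + 1 (1 cut) → $37 − $2 = $35.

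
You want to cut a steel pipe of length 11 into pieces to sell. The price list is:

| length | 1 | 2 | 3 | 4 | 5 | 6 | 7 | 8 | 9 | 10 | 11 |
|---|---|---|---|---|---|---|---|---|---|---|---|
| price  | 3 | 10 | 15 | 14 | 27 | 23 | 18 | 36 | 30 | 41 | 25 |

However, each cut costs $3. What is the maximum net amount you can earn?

51

Consider every possible first cut. v[k] is the best of p[i]+v[k−i] over all sellable i≤k, charging 3 whenever i<k.
v[1] = 3
v[2] = max(3+3-3, 10+0) = 10
v[3] = max(3+10-3, 10+3-3, 15+0) = 15
v[4] = max(3+15-3, 10+10-3, 15+3-3, 14+0) = 17
v[5] = max(3+17-3, 10+15-3, 15+10-3, 14+3-3, 27+0) = 27
v[6] = max(3+27-3, 10+17-3, 15+15-3, 14+10-3, 27+3-3, 23+0) = 27
v[7] = max(3+27-3, 10+27-3, 15+17-3, …, 23+3-3, 18+0) = 34
v[8] = max(3+34-3, 10+27-3, 15+27-3, …, 18+3-3, 36+0) = 39
v[9] = max(3+39-3, 10+34-3, 15+27-3, …, 36+3-3, 30+0) = 41
v[10] = max(3+41-3, 10+39-3, 15+34-3, …, 30+3-3, 41+0) = 51
v[11] = max(3+51-3, 10+41-3, 15+39-3, …, 41+3-3, 25+0) = 51
One optimal plan: pieces 5 + 5 + 1 (2 cuts) → $57 − $6 = $51.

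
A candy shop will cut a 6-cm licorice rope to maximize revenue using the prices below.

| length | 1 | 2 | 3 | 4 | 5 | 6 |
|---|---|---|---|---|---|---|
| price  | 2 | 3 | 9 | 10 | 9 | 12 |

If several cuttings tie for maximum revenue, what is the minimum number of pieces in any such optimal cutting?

2

Build r[k] bottom-up: r[k] = max over allowed piece i of (p[i] + r[k−i]).
r[1] = 2
r[2] = 4  (first piece 1, then r[1]=2)
r[3] = 9
r[4] = 11  (first piece 1, then r[3]=9)
r[5] = 13  (first piece 1, then r[4]=11)
r[6] = 18  (first piece 3, then r[3]=9)
Maximum revenue is ¢18.
Now minimize piece count subject to staying optimal: for each k, pieces[k] = 1 + min over i with p[i]+r[k−i]=r[k] of pieces[k−i].
pieces[3] = 1
pieces[4] = 2
pieces[5] = 3
pieces[6] = 2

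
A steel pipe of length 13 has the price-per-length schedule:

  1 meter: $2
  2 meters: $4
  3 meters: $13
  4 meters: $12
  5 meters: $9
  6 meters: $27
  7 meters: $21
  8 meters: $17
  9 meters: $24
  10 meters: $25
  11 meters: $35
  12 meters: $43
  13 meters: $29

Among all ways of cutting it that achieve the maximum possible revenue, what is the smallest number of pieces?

3

Consider every possible first cut. r[k] is the best of p[i]+r[k−i] over all sellable i≤k.
r[1] = 2
r[2] = max(2+2, 4+0) = 4
r[3] = max(2+4, 4+2, 13+0) = 13
r[4] = max(2+13, 4+4, 13+2, 12+0) = 15
r[5] = max(2+15, 4+13, 13+4, 12+2, 9+0) = 17
r[6] = max(2+17, 4+15, 13+13, 12+4, 9+2, 27+0) = 27
r[7] = max(2+27, 4+17, 13+15, …, 27+2, 21+0) = 29
r[8] = max(2+29, 4+27, 13+17, …, 21+2, 17+0) = 31
r[9] = max(2+31, 4+29, 13+27, …, 17+2, 24+0) = 40
r[10] = max(2+40, 4+31, 13+29, …, 24+2, 25+0) = 42
r[11] = max(2+42, 4+40, 13+31, …, 25+2, 35+0) = 44
r[12] = max(2+44, 4+42, 13+40, …, 35+2, 43+0) = 54
r[13] = max(2+54, 4+44, 13+42, …, 43+2, 29+0) = 56
Maximum revenue is $56.
Now minimize piece count subject to staying optimal: for each k, pieces[k] = 1 + min over i with p[i]+r[k−i]=r[k] of pieces[k−i].
pieces[10] = 3
pieces[11] = 3
pieces[12] = 2
pieces[13] = 3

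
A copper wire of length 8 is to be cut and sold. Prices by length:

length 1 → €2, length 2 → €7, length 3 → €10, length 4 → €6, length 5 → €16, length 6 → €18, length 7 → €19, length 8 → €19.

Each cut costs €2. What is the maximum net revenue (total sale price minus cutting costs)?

Let net[k] be the best obtainable value from length k. For each k, try every first piece i and keep the best of price[i] + net[k−i] minus the 2 cut fee when i<k.
net[1] = 2
net[2] = 7
net[3] = 10
net[4] = 12  (first piece 2, then net[2]=7)
net[5] = 16
net[6] = 18  (first piece 3, then net[3]=10)
net[7] = 21  (first piece 2, then net[5]=16)
net[8] = 24  (first piece 3, then net[5]=16)
One optimal plan: pieces 5 + 3 (1 cut) → €26 − €2 = €24.

24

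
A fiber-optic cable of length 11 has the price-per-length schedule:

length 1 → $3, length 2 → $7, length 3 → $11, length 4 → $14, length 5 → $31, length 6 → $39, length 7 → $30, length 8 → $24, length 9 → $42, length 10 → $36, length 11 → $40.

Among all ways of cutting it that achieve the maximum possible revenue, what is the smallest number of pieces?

Build r[k] bottom-up: r[k] = max over allowed piece i of (p[i] + r[k−i]).
r[1] = 3
r[2] = 7
r[3] = 11
r[4] = 14  (first piece 1, then r[3]=11)
r[5] = 31
r[6] = 39
r[7] = 42  (first piece 1, then r[6]=39)
r[8] = 46  (first piece 2, then r[6]=39)
r[9] = 50  (first piece 3, then r[6]=39)
r[10] = 62  (first piece 5, then r[5]=31)
r[11] = 70  (first piece 5, then r[6]=39)
Maximum revenue is $70.
Now minimize piece count subject to staying optimal: for each k, pieces[k] = 1 + min over i with p[i]+r[k−i]=r[k] of pieces[k−i].
pieces[8] = 2
pieces[9] = 2
pieces[10] = 2
pieces[11] = 2

2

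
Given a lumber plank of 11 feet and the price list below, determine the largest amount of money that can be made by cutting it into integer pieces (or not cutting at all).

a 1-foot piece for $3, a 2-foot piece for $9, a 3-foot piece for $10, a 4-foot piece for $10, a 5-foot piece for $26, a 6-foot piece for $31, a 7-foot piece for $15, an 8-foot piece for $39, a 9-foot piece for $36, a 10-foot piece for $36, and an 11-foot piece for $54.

Consider every possible first cut. v[k] is the best of p[i]+v[k−i] over all sellable i≤k.
v[1] = 3
v[2] = 9
v[3] = 12  (first piece 1, then v[2]=9)
v[4] = 18  (first piece 2, then v[2]=9)
v[5] = 26
v[6] = 31
v[7] = 35  (first piece 2, then v[5]=26)
v[8] = 40  (first piece 2, then v[6]=31)
v[9] = 44  (first piece 2, then v[7]=35)
v[10] = 52  (first piece 5, then v[5]=26)
v[11] = 57  (first piece 5, then v[6]=31)
One optimal cutting: 6 + 5 → $31 + $26 = $57.

57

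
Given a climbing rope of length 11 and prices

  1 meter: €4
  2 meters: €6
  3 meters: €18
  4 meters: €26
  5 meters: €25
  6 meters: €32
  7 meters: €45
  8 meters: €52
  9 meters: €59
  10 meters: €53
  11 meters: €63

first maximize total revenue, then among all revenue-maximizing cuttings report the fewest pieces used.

2

Let r[k] be the best obtainable value from length k. For each k, try every first piece i and keep the best of price[i] + r[k−i].
r[1] = 4
r[2] = 8  (first piece 1, then r[1]=4)
r[3] = 18
r[4] = 26
r[5] = 30  (first piece 1, then r[4]=26)
r[6] = 36  (first piece 3, then r[3]=18)
r[7] = 45
r[8] = 52  (first piece 4, then r[4]=26)
r[9] = 59
r[10] = 63  (first piece 1, then r[9]=59)
r[11] = 71  (first piece 4, then r[7]=45)
Maximum revenue is €71.
Now minimize piece count subject to staying optimal: for each k, pieces[k] = 1 + min over i with p[i]+r[k−i]=r[k] of pieces[k−i].
pieces[8] = 1
pieces[9] = 1
pieces[10] = 2
pieces[11] = 2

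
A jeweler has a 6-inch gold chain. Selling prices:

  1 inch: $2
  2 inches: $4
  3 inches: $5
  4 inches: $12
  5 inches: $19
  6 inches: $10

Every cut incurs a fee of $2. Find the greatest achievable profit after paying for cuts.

Let v[k] be the best obtainable value from length k. For each k, try every first piece i and keep the best of price[i] + v[k−i] minus the 2 cut fee when i<k.
v[1] = 2
v[2] = max(2+2-2, 4+0) = 4
v[3] = max(2+4-2, 4+2-2, 5+0) = 5
v[4] = max(2+5-2, 4+4-2, 5+2-2, 12+0) = 12
v[5] = max(2+12-2, 4+5-2, 5+4-2, 12+2-2, 19+0) = 19
v[6] = max(2+19-2, 4+12-2, 5+5-2, 12+4-2, 19+2-2, 10+0) = 19
One optimal plan: pieces 5 + 1 (1 cut) → $21 − $2 = $19.

19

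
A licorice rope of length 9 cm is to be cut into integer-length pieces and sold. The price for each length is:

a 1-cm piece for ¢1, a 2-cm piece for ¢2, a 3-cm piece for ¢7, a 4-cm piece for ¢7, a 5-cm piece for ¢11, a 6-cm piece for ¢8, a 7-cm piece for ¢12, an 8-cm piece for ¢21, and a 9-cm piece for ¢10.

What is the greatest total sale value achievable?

22

Consider every possible first cut. R[k] is the best of p[i]+R[k−i] over all sellable i≤k.
R[1] = 1
R[2] = 2  (first piece 1, then R[1]=1)
R[3] = 7
R[4] = 8  (first piece 1, then R[3]=7)
R[5] = 11
R[6] = 14  (first piece 3, then R[3]=7)
R[7] = 15  (first piece 1, then R[6]=14)
R[8] = 21
R[9] = 22  (first piece 1, then R[8]=21)
One optimal cutting: 8 + 1 → ¢21 + ¢1 = ¢22.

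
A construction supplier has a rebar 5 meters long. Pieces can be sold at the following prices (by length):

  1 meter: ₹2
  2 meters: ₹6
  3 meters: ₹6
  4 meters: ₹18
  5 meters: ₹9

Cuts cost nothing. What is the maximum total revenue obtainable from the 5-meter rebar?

20

Consider every possible first cut. best[k] is the best of p[i]+best[k−i] over all sellable i≤k.
best[1] = 2
best[2] = max(2+2, 6+0) = 6
best[3] = max(2+6, 6+2, 6+0) = 8
best[4] = max(2+8, 6+6, 6+2, 18+0) = 18
best[5] = max(2+18, 6+8, 6+6, 18+2, 9+0) = 20
One optimal cutting: 4 + 1 → ₹18 + ₹2 = ₹20.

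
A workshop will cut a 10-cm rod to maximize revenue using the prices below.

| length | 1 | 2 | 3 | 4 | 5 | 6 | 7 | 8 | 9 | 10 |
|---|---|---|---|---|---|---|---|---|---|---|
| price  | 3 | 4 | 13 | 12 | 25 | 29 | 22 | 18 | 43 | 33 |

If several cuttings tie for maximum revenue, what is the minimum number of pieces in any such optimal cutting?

Build r[k] bottom-up: r[k] = max over allowed piece i of (p[i] + r[k−i]).
r[1] = 3
r[2] = 6  (first piece 1, then r[1]=3)
r[3] = 13
r[4] = 16  (first piece 1, then r[3]=13)
r[5] = 25
r[6] = 29
r[7] = 32  (first piece 1, then r[6]=29)
r[8] = 38  (first piece 3, then r[5]=25)
r[9] = 43
r[10] = 50  (first piece 5, then r[5]=25)
Maximum revenue is $50.
Now minimize piece count subject to staying optimal: for each k, pieces[k] = 1 + min over i with p[i]+r[k−i]=r[k] of pieces[k−i].
pieces[7] = 2
pieces[8] = 2
pieces[9] = 1
pieces[10] = 2

2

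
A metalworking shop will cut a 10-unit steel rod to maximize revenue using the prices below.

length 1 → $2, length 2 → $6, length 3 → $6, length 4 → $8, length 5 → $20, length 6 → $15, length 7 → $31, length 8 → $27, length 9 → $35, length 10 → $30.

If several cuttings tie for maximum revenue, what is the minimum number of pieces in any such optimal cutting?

Consider every possible first cut. r[k] is the best of p[i]+r[k−i] over all sellable i≤k.
r[1] = 2
r[2] = max(2+2, 6+0) = 6
r[3] = max(2+6, 6+2, 6+0) = 8
r[4] = max(2+8, 6+6, 6+2, 8+0) = 12
r[5] = max(2+12, 6+8, 6+6, 8+2, 20+0) = 20
r[6] = max(2+20, 6+12, 6+8, 8+6, 20+2, 15+0) = 22
r[7] = max(2+22, 6+20, 6+12, …, 15+2, 31+0) = 31
r[8] = max(2+31, 6+22, 6+20, …, 31+2, 27+0) = 33
r[9] = max(2+33, 6+31, 6+22, …, 27+2, 35+0) = 37
r[10] = max(2+37, 6+33, 6+31, …, 35+2, 30+0) = 40
Maximum revenue is $40.
Now minimize piece count subject to staying optimal: for each k, pieces[k] = 1 + min over i with p[i]+r[k−i]=r[k] of pieces[k−i].
pieces[7] = 1
pieces[8] = 2
pieces[9] = 2
pieces[10] = 2

2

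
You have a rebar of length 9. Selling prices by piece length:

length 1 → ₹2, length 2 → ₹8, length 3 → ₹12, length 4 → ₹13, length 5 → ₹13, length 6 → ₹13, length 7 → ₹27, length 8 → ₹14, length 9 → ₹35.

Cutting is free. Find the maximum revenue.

Let R[k] be the best obtainable value from length k. For each k, try every first piece i and keep the best of price[i] + R[k−i].
R[1] = 2
R[2] = 8
R[3] = 12
R[4] = 16  (first piece 2, then R[2]=8)
R[5] = 20  (first piece 2, then R[3]=12)
R[6] = 24  (first piece 2, then R[4]=16)
R[7] = 28  (first piece 2, then R[5]=20)
R[8] = 32  (first piece 2, then R[6]=24)
R[9] = 36  (first piece 2, then R[7]=28)
One optimal cutting: 3 + 2 + 2 + 2 → ₹12 + ₹8 + ₹8 + ₹8 = ₹36.

36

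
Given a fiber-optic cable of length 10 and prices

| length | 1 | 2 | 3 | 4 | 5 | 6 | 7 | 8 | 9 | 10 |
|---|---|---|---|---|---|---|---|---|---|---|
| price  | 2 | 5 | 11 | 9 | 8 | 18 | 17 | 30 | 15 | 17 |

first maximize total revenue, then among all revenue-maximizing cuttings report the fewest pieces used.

2

Build r[k] bottom-up: r[k] = max over allowed piece i of (p[i] + r[k−i]).
r[1] = 2
r[2] = max(2+2, 5+0) = 5
r[3] = max(2+5, 5+2, 11+0) = 11
r[4] = max(2+11, 5+5, 11+2, 9+0) = 13
r[5] = max(2+13, 5+11, 11+5, 9+2, 8+0) = 16
r[6] = max(2+16, 5+13, 11+11, 9+5, 8+2, 18+0) = 22
r[7] = max(2+22, 5+16, 11+13, …, 18+2, 17+0) = 24
r[8] = max(2+24, 5+22, 11+16, …, 17+2, 30+0) = 30
r[9] = max(2+30, 5+24, 11+22, …, 30+2, 15+0) = 33
r[10] = max(2+33, 5+30, 11+24, …, 15+2, 17+0) = 35
Maximum revenue is $35.
Now minimize piece count subject to staying optimal: for each k, pieces[k] = 1 + min over i with p[i]+r[k−i]=r[k] of pieces[k−i].
pieces[7] = 3
pieces[8] = 1
pieces[9] = 3
pieces[10] = 2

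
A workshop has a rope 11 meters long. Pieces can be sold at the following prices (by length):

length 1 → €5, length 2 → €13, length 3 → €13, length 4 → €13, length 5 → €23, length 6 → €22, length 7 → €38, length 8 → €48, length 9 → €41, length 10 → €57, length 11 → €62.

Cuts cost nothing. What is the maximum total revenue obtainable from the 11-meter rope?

70

Consider every possible first cut. R[k] is the best of p[i]+R[k−i] over all sellable i≤k.
R[1] = 5
R[2] = max(5+5, 13+0) = 13
R[3] = max(5+13, 13+5, 13+0) = 18
R[4] = max(5+18, 13+13, 13+5, 13+0) = 26
R[5] = max(5+26, 13+18, 13+13, 13+5, 23+0) = 31
R[6] = max(5+31, 13+26, 13+18, 13+13, 23+5, 22+0) = 39
R[7] = max(5+39, 13+31, 13+26, …, 22+5, 38+0) = 44
R[8] = max(5+44, 13+39, 13+31, …, 38+5, 48+0) = 52
R[9] = max(5+52, 13+44, 13+39, …, 48+5, 41+0) = 57
R[10] = max(5+57, 13+52, 13+44, …, 41+5, 57+0) = 65
R[11] = max(5+65, 13+57, 13+52, …, 57+5, 62+0) = 70
One optimal cutting: 2 + 2 + 2 + 2 + 2 + 1 → €13 + €13 + €13 + €13 + €13 + €5 = €70.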